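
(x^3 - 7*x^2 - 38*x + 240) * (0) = 0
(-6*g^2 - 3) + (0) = -6*g^2 - 3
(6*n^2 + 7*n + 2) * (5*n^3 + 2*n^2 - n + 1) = 30*n^5 + 47*n^4 + 18*n^3 + 3*n^2 + 5*n + 2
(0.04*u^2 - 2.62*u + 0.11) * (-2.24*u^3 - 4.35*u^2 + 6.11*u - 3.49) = -0.0896*u^5 + 5.6948*u^4 + 11.395*u^3 - 16.6263*u^2 + 9.8159*u - 0.3839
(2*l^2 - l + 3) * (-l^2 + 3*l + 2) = -2*l^4 + 7*l^3 - 2*l^2 + 7*l + 6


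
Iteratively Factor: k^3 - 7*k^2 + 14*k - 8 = (k - 2)*(k^2 - 5*k + 4) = (k - 2)*(k - 1)*(k - 4)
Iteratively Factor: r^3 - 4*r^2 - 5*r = (r)*(r^2 - 4*r - 5) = r*(r + 1)*(r - 5)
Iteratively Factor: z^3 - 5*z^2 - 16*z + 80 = (z + 4)*(z^2 - 9*z + 20) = (z - 4)*(z + 4)*(z - 5)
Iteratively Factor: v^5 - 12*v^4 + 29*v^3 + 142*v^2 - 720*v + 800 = (v + 4)*(v^4 - 16*v^3 + 93*v^2 - 230*v + 200) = (v - 5)*(v + 4)*(v^3 - 11*v^2 + 38*v - 40) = (v - 5)*(v - 4)*(v + 4)*(v^2 - 7*v + 10) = (v - 5)^2*(v - 4)*(v + 4)*(v - 2)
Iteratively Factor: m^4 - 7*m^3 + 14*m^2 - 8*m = (m - 2)*(m^3 - 5*m^2 + 4*m) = m*(m - 2)*(m^2 - 5*m + 4) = m*(m - 2)*(m - 1)*(m - 4)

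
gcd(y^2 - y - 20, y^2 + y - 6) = 1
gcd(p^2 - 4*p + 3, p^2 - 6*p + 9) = p - 3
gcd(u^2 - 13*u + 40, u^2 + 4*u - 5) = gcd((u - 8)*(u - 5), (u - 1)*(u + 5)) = 1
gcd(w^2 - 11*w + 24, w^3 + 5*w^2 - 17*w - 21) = w - 3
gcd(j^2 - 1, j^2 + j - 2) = j - 1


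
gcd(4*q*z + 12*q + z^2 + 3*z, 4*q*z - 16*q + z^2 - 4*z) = 4*q + z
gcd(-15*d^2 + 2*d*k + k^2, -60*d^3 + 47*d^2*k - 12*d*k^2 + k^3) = 3*d - k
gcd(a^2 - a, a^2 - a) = a^2 - a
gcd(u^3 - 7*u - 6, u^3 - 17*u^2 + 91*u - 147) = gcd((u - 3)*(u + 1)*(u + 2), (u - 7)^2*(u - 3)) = u - 3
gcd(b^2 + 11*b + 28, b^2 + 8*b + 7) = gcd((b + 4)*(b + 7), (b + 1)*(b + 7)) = b + 7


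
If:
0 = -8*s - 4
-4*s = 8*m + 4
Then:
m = -1/4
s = -1/2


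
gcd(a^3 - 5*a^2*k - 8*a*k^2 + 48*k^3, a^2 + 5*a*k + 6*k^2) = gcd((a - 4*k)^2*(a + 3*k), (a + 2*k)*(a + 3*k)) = a + 3*k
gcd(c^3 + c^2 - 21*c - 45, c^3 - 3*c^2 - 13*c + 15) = c^2 - 2*c - 15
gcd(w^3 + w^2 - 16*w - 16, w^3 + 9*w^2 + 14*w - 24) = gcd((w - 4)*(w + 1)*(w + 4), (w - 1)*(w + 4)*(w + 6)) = w + 4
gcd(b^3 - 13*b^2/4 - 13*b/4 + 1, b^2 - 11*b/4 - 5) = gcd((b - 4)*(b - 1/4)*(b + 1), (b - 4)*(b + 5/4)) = b - 4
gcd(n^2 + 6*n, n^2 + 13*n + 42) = n + 6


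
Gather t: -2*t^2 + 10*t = -2*t^2 + 10*t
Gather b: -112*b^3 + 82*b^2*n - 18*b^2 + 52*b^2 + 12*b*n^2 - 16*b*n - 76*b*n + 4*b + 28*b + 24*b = -112*b^3 + b^2*(82*n + 34) + b*(12*n^2 - 92*n + 56)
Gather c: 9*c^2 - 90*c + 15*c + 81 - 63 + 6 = 9*c^2 - 75*c + 24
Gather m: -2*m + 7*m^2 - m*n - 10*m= 7*m^2 + m*(-n - 12)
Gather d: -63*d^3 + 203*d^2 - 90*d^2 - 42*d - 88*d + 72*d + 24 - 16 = -63*d^3 + 113*d^2 - 58*d + 8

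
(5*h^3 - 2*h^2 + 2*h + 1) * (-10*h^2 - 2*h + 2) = -50*h^5 + 10*h^4 - 6*h^3 - 18*h^2 + 2*h + 2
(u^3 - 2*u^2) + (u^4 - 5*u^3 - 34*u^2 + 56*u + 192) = u^4 - 4*u^3 - 36*u^2 + 56*u + 192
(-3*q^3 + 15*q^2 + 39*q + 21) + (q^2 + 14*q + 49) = -3*q^3 + 16*q^2 + 53*q + 70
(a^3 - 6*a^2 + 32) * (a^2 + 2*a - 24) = a^5 - 4*a^4 - 36*a^3 + 176*a^2 + 64*a - 768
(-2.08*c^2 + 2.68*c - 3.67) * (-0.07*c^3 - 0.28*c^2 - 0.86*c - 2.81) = 0.1456*c^5 + 0.3948*c^4 + 1.2953*c^3 + 4.5676*c^2 - 4.3746*c + 10.3127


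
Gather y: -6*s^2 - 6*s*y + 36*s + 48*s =-6*s^2 - 6*s*y + 84*s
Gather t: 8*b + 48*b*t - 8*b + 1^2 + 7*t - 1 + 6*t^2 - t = 6*t^2 + t*(48*b + 6)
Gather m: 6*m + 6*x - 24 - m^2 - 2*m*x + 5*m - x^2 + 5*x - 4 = -m^2 + m*(11 - 2*x) - x^2 + 11*x - 28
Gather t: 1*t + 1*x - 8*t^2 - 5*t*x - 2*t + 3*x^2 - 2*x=-8*t^2 + t*(-5*x - 1) + 3*x^2 - x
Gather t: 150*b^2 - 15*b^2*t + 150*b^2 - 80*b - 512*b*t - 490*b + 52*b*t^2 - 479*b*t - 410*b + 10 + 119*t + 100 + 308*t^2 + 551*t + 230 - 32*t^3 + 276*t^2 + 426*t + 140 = 300*b^2 - 980*b - 32*t^3 + t^2*(52*b + 584) + t*(-15*b^2 - 991*b + 1096) + 480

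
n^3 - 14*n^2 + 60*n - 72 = (n - 6)^2*(n - 2)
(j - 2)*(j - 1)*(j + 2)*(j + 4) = j^4 + 3*j^3 - 8*j^2 - 12*j + 16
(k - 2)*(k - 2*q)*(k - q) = k^3 - 3*k^2*q - 2*k^2 + 2*k*q^2 + 6*k*q - 4*q^2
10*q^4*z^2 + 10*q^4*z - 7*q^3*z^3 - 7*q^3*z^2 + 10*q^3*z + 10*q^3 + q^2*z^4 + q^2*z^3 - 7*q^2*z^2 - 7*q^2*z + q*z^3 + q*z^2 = (-5*q + z)*(-2*q + z)*(q*z + 1)*(q*z + q)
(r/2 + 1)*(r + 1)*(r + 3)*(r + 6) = r^4/2 + 6*r^3 + 47*r^2/2 + 36*r + 18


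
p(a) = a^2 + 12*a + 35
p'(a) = 2*a + 12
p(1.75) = 59.06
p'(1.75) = 15.50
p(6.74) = 161.31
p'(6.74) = 25.48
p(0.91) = 46.75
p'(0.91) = 13.82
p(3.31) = 85.68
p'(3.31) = 18.62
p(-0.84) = 25.63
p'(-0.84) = 10.32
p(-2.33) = 12.47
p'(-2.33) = 7.34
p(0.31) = 38.82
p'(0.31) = 12.62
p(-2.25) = 13.06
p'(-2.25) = 7.50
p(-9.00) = 8.00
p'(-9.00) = -6.00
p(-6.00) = -1.00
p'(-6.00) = 0.00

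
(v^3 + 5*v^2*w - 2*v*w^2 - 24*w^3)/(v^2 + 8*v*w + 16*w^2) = (v^2 + v*w - 6*w^2)/(v + 4*w)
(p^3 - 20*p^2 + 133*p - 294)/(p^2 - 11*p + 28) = (p^2 - 13*p + 42)/(p - 4)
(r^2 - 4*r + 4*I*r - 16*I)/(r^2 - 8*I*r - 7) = (r^2 + 4*r*(-1 + I) - 16*I)/(r^2 - 8*I*r - 7)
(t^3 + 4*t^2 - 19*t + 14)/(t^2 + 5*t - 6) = (t^2 + 5*t - 14)/(t + 6)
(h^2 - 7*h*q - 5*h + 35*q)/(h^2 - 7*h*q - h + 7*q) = (h - 5)/(h - 1)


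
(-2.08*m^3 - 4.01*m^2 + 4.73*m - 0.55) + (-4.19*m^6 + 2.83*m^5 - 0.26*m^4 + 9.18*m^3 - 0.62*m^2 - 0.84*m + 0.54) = -4.19*m^6 + 2.83*m^5 - 0.26*m^4 + 7.1*m^3 - 4.63*m^2 + 3.89*m - 0.01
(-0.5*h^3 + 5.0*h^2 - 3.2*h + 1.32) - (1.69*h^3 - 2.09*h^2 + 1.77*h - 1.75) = -2.19*h^3 + 7.09*h^2 - 4.97*h + 3.07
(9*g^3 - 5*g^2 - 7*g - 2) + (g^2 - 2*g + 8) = 9*g^3 - 4*g^2 - 9*g + 6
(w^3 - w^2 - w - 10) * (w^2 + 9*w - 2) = w^5 + 8*w^4 - 12*w^3 - 17*w^2 - 88*w + 20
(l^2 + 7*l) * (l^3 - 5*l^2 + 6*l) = l^5 + 2*l^4 - 29*l^3 + 42*l^2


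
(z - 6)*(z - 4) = z^2 - 10*z + 24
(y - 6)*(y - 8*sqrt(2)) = y^2 - 8*sqrt(2)*y - 6*y + 48*sqrt(2)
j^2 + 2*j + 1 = (j + 1)^2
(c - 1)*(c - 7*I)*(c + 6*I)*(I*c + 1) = I*c^4 + 2*c^3 - I*c^3 - 2*c^2 + 41*I*c^2 + 42*c - 41*I*c - 42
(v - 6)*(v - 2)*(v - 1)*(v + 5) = v^4 - 4*v^3 - 25*v^2 + 88*v - 60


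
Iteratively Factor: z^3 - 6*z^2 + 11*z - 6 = (z - 3)*(z^2 - 3*z + 2) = (z - 3)*(z - 2)*(z - 1)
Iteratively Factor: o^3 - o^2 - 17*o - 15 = (o + 1)*(o^2 - 2*o - 15) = (o + 1)*(o + 3)*(o - 5)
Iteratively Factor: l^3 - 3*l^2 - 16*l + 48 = (l - 4)*(l^2 + l - 12) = (l - 4)*(l - 3)*(l + 4)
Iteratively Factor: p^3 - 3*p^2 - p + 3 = (p + 1)*(p^2 - 4*p + 3) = (p - 3)*(p + 1)*(p - 1)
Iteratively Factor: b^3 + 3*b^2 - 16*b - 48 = (b + 3)*(b^2 - 16) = (b + 3)*(b + 4)*(b - 4)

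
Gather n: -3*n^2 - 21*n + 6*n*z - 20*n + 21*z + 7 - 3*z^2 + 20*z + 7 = -3*n^2 + n*(6*z - 41) - 3*z^2 + 41*z + 14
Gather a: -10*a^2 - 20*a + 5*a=-10*a^2 - 15*a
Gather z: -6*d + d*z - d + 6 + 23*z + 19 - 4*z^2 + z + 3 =-7*d - 4*z^2 + z*(d + 24) + 28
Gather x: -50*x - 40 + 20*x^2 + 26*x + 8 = 20*x^2 - 24*x - 32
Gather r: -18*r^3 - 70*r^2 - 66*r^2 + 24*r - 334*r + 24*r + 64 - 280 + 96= -18*r^3 - 136*r^2 - 286*r - 120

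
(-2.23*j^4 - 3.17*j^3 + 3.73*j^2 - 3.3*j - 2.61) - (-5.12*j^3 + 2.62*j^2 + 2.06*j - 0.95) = -2.23*j^4 + 1.95*j^3 + 1.11*j^2 - 5.36*j - 1.66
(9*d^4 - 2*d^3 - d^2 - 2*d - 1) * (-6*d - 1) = -54*d^5 + 3*d^4 + 8*d^3 + 13*d^2 + 8*d + 1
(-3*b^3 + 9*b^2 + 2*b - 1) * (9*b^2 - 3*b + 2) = -27*b^5 + 90*b^4 - 15*b^3 + 3*b^2 + 7*b - 2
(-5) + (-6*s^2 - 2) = -6*s^2 - 7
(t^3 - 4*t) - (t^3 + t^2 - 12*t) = -t^2 + 8*t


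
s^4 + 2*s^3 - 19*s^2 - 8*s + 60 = (s - 3)*(s - 2)*(s + 2)*(s + 5)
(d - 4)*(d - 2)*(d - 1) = d^3 - 7*d^2 + 14*d - 8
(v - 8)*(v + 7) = v^2 - v - 56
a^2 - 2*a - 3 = (a - 3)*(a + 1)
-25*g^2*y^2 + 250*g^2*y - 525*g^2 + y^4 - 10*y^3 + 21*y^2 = (-5*g + y)*(5*g + y)*(y - 7)*(y - 3)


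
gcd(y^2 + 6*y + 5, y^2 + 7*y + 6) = y + 1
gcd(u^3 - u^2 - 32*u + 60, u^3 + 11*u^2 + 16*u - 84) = u^2 + 4*u - 12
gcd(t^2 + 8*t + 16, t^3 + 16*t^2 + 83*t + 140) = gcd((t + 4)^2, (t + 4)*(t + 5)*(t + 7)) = t + 4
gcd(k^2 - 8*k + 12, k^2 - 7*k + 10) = k - 2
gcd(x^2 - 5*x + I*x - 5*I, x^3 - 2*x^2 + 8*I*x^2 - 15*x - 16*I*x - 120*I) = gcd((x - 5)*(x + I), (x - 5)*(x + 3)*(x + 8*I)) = x - 5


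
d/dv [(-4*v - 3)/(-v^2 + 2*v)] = 2*(-2*v^2 - 3*v + 3)/(v^2*(v^2 - 4*v + 4))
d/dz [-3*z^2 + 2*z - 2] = 2 - 6*z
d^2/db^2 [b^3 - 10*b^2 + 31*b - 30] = 6*b - 20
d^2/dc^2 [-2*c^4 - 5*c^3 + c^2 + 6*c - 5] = -24*c^2 - 30*c + 2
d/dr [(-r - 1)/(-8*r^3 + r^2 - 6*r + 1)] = (8*r^3 - r^2 + 6*r - 2*(r + 1)*(12*r^2 - r + 3) - 1)/(8*r^3 - r^2 + 6*r - 1)^2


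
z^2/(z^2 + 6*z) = z/(z + 6)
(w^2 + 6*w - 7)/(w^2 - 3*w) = (w^2 + 6*w - 7)/(w*(w - 3))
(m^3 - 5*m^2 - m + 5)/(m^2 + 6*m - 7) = (m^2 - 4*m - 5)/(m + 7)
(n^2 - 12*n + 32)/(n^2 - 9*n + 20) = (n - 8)/(n - 5)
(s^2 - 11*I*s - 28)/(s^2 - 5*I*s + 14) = (s - 4*I)/(s + 2*I)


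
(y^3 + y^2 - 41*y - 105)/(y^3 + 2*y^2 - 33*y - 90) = (y - 7)/(y - 6)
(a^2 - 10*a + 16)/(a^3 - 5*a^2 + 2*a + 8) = (a - 8)/(a^2 - 3*a - 4)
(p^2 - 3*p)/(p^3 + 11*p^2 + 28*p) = (p - 3)/(p^2 + 11*p + 28)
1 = 1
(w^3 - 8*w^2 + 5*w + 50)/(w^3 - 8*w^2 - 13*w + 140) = (w^2 - 3*w - 10)/(w^2 - 3*w - 28)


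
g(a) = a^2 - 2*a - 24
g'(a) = 2*a - 2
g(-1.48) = -18.85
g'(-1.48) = -4.96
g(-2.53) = -12.54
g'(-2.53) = -7.06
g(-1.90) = -16.59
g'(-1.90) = -5.80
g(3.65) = -17.98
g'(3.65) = 5.30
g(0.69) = -24.90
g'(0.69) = -0.62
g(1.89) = -24.21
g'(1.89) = 1.78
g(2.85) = -21.58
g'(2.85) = 3.70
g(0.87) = -24.98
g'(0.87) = -0.26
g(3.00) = -21.00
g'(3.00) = 4.00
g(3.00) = -21.00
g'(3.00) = 4.00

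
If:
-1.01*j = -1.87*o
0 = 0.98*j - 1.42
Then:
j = 1.45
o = 0.78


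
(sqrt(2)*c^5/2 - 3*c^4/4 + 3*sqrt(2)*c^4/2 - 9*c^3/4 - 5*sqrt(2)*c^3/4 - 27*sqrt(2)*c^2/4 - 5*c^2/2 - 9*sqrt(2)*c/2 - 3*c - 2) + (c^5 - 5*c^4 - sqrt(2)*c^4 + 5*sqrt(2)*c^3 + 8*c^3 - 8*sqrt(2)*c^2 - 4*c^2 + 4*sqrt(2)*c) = sqrt(2)*c^5/2 + c^5 - 23*c^4/4 + sqrt(2)*c^4/2 + 15*sqrt(2)*c^3/4 + 23*c^3/4 - 59*sqrt(2)*c^2/4 - 13*c^2/2 - 3*c - sqrt(2)*c/2 - 2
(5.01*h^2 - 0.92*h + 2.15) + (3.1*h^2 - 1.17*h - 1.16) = 8.11*h^2 - 2.09*h + 0.99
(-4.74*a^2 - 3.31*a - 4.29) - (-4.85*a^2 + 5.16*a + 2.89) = 0.109999999999999*a^2 - 8.47*a - 7.18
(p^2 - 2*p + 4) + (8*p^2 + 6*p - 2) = 9*p^2 + 4*p + 2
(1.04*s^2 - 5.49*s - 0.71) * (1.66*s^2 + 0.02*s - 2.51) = 1.7264*s^4 - 9.0926*s^3 - 3.8988*s^2 + 13.7657*s + 1.7821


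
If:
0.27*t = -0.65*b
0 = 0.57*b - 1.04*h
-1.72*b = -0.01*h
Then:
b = 0.00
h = 0.00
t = 0.00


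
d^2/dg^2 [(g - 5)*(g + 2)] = 2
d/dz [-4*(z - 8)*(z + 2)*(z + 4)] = -12*z^2 + 16*z + 160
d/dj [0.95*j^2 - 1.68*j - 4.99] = 1.9*j - 1.68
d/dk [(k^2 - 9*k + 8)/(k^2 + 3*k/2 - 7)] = 6*(7*k^2 - 20*k + 34)/(4*k^4 + 12*k^3 - 47*k^2 - 84*k + 196)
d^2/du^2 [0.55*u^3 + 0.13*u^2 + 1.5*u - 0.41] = 3.3*u + 0.26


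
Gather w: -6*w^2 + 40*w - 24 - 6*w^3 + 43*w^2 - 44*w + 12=-6*w^3 + 37*w^2 - 4*w - 12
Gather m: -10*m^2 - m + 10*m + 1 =-10*m^2 + 9*m + 1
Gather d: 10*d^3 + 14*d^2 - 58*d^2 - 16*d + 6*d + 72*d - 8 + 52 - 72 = 10*d^3 - 44*d^2 + 62*d - 28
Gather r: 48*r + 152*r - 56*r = 144*r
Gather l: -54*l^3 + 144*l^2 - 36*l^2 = -54*l^3 + 108*l^2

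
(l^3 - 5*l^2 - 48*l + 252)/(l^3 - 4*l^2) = (l^3 - 5*l^2 - 48*l + 252)/(l^2*(l - 4))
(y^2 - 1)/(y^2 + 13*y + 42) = (y^2 - 1)/(y^2 + 13*y + 42)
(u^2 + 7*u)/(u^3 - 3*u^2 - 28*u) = (u + 7)/(u^2 - 3*u - 28)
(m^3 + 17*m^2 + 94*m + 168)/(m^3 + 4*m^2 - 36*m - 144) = (m + 7)/(m - 6)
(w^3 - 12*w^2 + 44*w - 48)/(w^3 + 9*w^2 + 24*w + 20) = (w^3 - 12*w^2 + 44*w - 48)/(w^3 + 9*w^2 + 24*w + 20)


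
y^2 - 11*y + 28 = (y - 7)*(y - 4)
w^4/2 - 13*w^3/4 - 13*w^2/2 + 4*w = w*(w/2 + 1)*(w - 8)*(w - 1/2)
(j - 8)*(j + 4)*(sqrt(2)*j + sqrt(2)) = sqrt(2)*j^3 - 3*sqrt(2)*j^2 - 36*sqrt(2)*j - 32*sqrt(2)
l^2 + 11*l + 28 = (l + 4)*(l + 7)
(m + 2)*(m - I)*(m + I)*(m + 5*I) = m^4 + 2*m^3 + 5*I*m^3 + m^2 + 10*I*m^2 + 2*m + 5*I*m + 10*I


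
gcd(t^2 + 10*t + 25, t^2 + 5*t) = t + 5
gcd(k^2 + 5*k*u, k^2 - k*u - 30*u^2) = k + 5*u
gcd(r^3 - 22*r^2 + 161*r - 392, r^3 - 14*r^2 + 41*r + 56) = r^2 - 15*r + 56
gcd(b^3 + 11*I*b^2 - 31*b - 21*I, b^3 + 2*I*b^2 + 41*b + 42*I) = b^2 + 8*I*b - 7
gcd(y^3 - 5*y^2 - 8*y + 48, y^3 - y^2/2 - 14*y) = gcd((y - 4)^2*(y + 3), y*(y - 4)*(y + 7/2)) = y - 4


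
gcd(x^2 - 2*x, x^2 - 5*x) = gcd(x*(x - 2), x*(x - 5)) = x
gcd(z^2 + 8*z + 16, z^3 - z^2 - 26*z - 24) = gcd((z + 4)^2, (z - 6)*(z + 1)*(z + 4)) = z + 4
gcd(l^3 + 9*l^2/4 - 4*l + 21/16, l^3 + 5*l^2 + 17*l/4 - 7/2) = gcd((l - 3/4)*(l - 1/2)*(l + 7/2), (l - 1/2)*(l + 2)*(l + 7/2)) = l^2 + 3*l - 7/4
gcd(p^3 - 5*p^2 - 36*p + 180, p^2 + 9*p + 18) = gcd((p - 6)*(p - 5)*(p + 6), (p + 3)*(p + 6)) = p + 6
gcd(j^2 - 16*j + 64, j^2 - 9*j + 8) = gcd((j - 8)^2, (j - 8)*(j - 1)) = j - 8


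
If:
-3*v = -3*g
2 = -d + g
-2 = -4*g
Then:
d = -3/2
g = 1/2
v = 1/2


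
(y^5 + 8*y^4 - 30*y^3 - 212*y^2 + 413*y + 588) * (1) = y^5 + 8*y^4 - 30*y^3 - 212*y^2 + 413*y + 588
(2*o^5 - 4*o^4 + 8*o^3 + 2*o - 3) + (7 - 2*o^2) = 2*o^5 - 4*o^4 + 8*o^3 - 2*o^2 + 2*o + 4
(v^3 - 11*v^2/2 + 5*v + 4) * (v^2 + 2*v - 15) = v^5 - 7*v^4/2 - 21*v^3 + 193*v^2/2 - 67*v - 60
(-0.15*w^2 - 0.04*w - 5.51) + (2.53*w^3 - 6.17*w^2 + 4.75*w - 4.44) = 2.53*w^3 - 6.32*w^2 + 4.71*w - 9.95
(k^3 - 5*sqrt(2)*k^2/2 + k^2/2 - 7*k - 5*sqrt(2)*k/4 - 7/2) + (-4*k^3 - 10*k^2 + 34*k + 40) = -3*k^3 - 19*k^2/2 - 5*sqrt(2)*k^2/2 - 5*sqrt(2)*k/4 + 27*k + 73/2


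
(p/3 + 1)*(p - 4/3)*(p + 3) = p^3/3 + 14*p^2/9 + p/3 - 4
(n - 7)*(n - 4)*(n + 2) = n^3 - 9*n^2 + 6*n + 56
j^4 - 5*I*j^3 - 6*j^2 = j^2*(j - 3*I)*(j - 2*I)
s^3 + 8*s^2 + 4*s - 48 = (s - 2)*(s + 4)*(s + 6)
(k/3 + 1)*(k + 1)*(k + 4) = k^3/3 + 8*k^2/3 + 19*k/3 + 4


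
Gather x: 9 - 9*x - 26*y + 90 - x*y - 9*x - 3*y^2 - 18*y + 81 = x*(-y - 18) - 3*y^2 - 44*y + 180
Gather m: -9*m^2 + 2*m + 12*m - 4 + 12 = -9*m^2 + 14*m + 8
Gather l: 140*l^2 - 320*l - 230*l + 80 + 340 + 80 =140*l^2 - 550*l + 500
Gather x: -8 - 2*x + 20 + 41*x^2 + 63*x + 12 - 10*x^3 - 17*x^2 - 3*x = -10*x^3 + 24*x^2 + 58*x + 24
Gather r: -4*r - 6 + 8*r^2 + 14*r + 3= 8*r^2 + 10*r - 3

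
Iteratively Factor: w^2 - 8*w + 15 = (w - 5)*(w - 3)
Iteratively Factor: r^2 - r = (r - 1)*(r)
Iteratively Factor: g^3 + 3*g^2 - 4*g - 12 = (g + 2)*(g^2 + g - 6) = (g - 2)*(g + 2)*(g + 3)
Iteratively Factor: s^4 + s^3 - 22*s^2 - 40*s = (s)*(s^3 + s^2 - 22*s - 40) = s*(s - 5)*(s^2 + 6*s + 8) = s*(s - 5)*(s + 2)*(s + 4)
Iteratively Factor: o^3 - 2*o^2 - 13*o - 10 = (o - 5)*(o^2 + 3*o + 2) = (o - 5)*(o + 1)*(o + 2)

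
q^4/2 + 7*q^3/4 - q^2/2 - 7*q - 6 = (q/2 + 1)*(q - 2)*(q + 3/2)*(q + 2)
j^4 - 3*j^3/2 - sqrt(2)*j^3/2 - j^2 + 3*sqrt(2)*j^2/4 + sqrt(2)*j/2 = j*(j - 2)*(j + 1/2)*(j - sqrt(2)/2)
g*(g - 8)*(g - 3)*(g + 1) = g^4 - 10*g^3 + 13*g^2 + 24*g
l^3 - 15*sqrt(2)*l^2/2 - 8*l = l*(l - 8*sqrt(2))*(l + sqrt(2)/2)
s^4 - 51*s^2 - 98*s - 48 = (s - 8)*(s + 1)^2*(s + 6)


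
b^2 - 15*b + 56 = (b - 8)*(b - 7)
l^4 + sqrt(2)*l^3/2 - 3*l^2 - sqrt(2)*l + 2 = (l - sqrt(2))*(l - sqrt(2)/2)*(l + sqrt(2))^2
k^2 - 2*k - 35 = (k - 7)*(k + 5)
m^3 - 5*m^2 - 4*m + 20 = (m - 5)*(m - 2)*(m + 2)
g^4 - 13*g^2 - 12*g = g*(g - 4)*(g + 1)*(g + 3)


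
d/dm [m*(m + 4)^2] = (m + 4)*(3*m + 4)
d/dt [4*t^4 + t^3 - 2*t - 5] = 16*t^3 + 3*t^2 - 2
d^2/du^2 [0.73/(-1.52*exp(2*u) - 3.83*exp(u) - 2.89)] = (-0.73*(3.04*exp(u) + 3.83)*(6.08*exp(u) + 7.66)*exp(u) + (4.4384*exp(u) + 2.7959)*(1.52*exp(2*u) + 3.83*exp(u) + 2.89))*exp(u)/(1.52*exp(2*u) + 3.83*exp(u) + 2.89)^3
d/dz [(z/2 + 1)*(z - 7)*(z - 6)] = 3*z^2/2 - 11*z + 8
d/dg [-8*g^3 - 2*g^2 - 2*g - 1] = -24*g^2 - 4*g - 2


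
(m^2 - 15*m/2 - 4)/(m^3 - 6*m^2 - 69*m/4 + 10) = 2*(2*m + 1)/(4*m^2 + 8*m - 5)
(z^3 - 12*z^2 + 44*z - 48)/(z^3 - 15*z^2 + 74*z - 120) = (z - 2)/(z - 5)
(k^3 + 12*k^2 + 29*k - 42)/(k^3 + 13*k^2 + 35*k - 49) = (k + 6)/(k + 7)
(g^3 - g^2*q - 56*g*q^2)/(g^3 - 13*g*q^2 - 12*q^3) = g*(-g^2 + g*q + 56*q^2)/(-g^3 + 13*g*q^2 + 12*q^3)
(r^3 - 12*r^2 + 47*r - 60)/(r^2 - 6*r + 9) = (r^2 - 9*r + 20)/(r - 3)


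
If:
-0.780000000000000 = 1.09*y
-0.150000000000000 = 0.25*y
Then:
No Solution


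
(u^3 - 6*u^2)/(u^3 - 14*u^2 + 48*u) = u/(u - 8)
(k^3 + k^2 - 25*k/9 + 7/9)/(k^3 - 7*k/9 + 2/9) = (3*k^2 + 4*k - 7)/(3*k^2 + k - 2)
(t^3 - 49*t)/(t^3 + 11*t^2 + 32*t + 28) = t*(t - 7)/(t^2 + 4*t + 4)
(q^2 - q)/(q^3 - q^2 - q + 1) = q/(q^2 - 1)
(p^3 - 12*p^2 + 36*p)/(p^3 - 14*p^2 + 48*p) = (p - 6)/(p - 8)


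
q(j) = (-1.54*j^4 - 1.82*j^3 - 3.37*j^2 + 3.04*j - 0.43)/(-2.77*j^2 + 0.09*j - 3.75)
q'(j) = (5.54*j - 0.09)*(-1.54*j^4 - 1.82*j^3 - 3.37*j^2 + 3.04*j - 0.43)/(-2.77*j^2 + 0.09*j - 3.75)^2 + (-6.16*j^3 - 5.46*j^2 - 6.74*j + 3.04)/(-2.77*j^2 + 0.09*j - 3.75) = (8.5316*j^5 + 4.6256*j^4 + 22.7724*j^3 + 28.5925*j^2 + 22.8928*j - 11.3613)/(7.6729*j^4 - 0.4986*j^3 + 20.7831*j^2 - 0.675*j + 14.0625)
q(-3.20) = 4.52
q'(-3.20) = -2.78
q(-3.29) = 4.78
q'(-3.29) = -2.88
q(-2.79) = 3.48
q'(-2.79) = -2.31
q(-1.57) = 1.48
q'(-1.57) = -1.03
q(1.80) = 2.60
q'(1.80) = 2.95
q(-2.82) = 3.55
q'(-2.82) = -2.34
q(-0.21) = 0.31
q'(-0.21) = -1.00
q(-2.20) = 2.31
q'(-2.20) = -1.65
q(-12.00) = 72.60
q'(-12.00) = -12.66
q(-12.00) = 72.60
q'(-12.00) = -12.66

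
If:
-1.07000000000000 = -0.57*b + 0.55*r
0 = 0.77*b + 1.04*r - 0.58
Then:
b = 1.41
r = -0.49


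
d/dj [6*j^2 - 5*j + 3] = 12*j - 5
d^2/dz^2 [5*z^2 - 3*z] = 10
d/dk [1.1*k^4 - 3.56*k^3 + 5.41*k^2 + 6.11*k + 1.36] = 4.4*k^3 - 10.68*k^2 + 10.82*k + 6.11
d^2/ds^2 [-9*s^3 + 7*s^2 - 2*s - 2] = 14 - 54*s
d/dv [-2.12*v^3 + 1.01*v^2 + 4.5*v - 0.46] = -6.36*v^2 + 2.02*v + 4.5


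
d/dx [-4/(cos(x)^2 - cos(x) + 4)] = 4*(1 - 2*cos(x))*sin(x)/(sin(x)^2 + cos(x) - 5)^2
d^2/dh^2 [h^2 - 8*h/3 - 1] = 2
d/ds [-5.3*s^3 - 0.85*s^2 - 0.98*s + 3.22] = -15.9*s^2 - 1.7*s - 0.98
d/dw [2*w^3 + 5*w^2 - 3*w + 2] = 6*w^2 + 10*w - 3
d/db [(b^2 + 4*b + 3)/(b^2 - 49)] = 4*(-b^2 - 26*b - 49)/(b^4 - 98*b^2 + 2401)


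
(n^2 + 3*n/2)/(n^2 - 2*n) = (n + 3/2)/(n - 2)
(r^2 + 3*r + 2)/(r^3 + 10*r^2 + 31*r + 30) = (r + 1)/(r^2 + 8*r + 15)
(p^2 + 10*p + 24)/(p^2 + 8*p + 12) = (p + 4)/(p + 2)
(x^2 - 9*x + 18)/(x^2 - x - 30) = (x - 3)/(x + 5)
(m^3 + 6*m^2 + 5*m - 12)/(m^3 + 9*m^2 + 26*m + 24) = (m - 1)/(m + 2)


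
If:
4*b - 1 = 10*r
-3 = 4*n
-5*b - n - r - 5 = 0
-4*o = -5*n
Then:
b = -83/108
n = -3/4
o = -15/16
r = -11/27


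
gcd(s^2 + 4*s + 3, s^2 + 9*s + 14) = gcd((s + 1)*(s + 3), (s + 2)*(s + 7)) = 1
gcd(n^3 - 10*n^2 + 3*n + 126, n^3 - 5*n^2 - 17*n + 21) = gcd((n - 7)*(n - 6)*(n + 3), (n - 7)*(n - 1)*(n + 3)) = n^2 - 4*n - 21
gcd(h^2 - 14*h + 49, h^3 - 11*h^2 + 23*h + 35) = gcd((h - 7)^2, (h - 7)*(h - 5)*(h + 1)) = h - 7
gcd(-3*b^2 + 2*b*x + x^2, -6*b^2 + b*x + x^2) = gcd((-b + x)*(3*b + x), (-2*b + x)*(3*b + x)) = 3*b + x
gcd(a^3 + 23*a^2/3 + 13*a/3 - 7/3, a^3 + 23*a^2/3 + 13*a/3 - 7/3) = a^3 + 23*a^2/3 + 13*a/3 - 7/3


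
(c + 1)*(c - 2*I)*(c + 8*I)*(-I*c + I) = -I*c^4 + 6*c^3 - 15*I*c^2 - 6*c + 16*I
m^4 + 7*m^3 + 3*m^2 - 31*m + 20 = (m - 1)^2*(m + 4)*(m + 5)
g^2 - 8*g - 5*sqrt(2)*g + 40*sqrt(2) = (g - 8)*(g - 5*sqrt(2))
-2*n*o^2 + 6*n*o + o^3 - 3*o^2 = o*(-2*n + o)*(o - 3)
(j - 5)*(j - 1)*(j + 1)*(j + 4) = j^4 - j^3 - 21*j^2 + j + 20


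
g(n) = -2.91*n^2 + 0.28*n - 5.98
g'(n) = 0.28 - 5.82*n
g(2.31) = -20.86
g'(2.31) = -13.16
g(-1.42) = -12.25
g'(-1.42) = 8.54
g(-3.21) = -36.86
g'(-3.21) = 18.96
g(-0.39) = -6.53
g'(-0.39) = 2.55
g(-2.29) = -21.88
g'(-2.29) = 13.61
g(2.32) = -20.99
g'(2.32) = -13.22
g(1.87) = -15.63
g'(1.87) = -10.60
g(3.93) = -49.82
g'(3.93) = -22.59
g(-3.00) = -33.01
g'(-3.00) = 17.74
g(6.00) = -109.06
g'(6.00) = -34.64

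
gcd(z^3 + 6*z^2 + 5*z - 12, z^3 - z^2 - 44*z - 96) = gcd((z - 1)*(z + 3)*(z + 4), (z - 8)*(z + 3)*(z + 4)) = z^2 + 7*z + 12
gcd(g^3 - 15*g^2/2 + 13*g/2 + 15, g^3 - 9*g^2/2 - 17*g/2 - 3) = g^2 - 5*g - 6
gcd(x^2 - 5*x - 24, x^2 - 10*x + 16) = x - 8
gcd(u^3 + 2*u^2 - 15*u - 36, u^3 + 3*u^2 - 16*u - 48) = u^2 - u - 12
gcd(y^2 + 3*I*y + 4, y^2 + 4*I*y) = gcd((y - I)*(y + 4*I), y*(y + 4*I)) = y + 4*I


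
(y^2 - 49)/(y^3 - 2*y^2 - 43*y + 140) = (y - 7)/(y^2 - 9*y + 20)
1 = 1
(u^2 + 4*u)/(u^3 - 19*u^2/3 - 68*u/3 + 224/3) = 3*u/(3*u^2 - 31*u + 56)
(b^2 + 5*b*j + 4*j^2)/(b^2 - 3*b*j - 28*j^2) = (b + j)/(b - 7*j)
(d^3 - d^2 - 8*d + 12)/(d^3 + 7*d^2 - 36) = (d - 2)/(d + 6)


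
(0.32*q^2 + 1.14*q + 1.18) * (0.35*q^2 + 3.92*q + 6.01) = 0.112*q^4 + 1.6534*q^3 + 6.805*q^2 + 11.477*q + 7.0918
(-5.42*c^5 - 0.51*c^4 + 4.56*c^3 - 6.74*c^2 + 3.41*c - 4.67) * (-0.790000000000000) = 4.2818*c^5 + 0.4029*c^4 - 3.6024*c^3 + 5.3246*c^2 - 2.6939*c + 3.6893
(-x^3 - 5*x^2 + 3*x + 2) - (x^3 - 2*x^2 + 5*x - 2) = -2*x^3 - 3*x^2 - 2*x + 4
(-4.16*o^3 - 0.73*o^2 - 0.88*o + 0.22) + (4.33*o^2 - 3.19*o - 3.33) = -4.16*o^3 + 3.6*o^2 - 4.07*o - 3.11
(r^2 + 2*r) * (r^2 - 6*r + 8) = r^4 - 4*r^3 - 4*r^2 + 16*r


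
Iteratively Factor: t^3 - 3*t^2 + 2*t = (t - 2)*(t^2 - t) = (t - 2)*(t - 1)*(t)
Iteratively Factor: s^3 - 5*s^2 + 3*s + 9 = (s + 1)*(s^2 - 6*s + 9) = (s - 3)*(s + 1)*(s - 3)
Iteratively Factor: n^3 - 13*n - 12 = (n + 3)*(n^2 - 3*n - 4) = (n - 4)*(n + 3)*(n + 1)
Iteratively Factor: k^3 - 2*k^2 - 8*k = (k)*(k^2 - 2*k - 8) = k*(k + 2)*(k - 4)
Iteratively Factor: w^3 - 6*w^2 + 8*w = (w - 2)*(w^2 - 4*w) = w*(w - 2)*(w - 4)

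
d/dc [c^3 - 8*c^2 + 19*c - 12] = 3*c^2 - 16*c + 19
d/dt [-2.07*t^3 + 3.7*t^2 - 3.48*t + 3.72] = -6.21*t^2 + 7.4*t - 3.48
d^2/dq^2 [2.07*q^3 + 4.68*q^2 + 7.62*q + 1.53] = 12.42*q + 9.36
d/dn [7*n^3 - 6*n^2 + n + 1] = 21*n^2 - 12*n + 1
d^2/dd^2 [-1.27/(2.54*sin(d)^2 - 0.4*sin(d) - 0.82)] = (-32.774128*sin(d)^4 + 3.87096*sin(d)^3 + 38.377368*sin(d)^2 - 7.32536*sin(d) + 5.696712)/(-2.54*sin(d)^2 + 0.4*sin(d) + 0.82)^3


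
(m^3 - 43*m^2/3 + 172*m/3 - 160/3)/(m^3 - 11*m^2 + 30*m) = (3*m^2 - 28*m + 32)/(3*m*(m - 6))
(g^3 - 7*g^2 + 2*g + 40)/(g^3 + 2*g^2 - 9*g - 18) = (g^2 - 9*g + 20)/(g^2 - 9)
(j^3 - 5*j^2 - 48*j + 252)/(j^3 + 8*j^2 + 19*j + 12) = (j^3 - 5*j^2 - 48*j + 252)/(j^3 + 8*j^2 + 19*j + 12)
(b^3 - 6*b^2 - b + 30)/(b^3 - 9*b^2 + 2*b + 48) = (b - 5)/(b - 8)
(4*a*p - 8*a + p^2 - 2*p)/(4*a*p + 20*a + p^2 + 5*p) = (p - 2)/(p + 5)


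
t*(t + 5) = t^2 + 5*t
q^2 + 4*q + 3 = (q + 1)*(q + 3)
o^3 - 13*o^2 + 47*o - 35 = (o - 7)*(o - 5)*(o - 1)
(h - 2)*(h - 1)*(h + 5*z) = h^3 + 5*h^2*z - 3*h^2 - 15*h*z + 2*h + 10*z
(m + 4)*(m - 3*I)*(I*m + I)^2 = -m^4 - 6*m^3 + 3*I*m^3 - 9*m^2 + 18*I*m^2 - 4*m + 27*I*m + 12*I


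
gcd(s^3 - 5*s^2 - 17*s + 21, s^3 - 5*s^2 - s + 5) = s - 1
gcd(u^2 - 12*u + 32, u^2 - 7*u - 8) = u - 8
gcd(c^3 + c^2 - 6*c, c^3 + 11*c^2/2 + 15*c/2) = c^2 + 3*c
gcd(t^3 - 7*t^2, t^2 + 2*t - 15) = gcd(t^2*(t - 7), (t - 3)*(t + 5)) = 1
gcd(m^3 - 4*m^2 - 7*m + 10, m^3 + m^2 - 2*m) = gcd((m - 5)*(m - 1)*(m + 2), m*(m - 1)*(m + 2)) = m^2 + m - 2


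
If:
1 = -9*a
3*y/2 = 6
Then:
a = -1/9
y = 4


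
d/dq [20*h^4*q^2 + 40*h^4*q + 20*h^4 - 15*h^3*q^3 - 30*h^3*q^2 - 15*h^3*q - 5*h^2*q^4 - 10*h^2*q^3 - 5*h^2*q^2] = h^2*(40*h^2*q + 40*h^2 - 45*h*q^2 - 60*h*q - 15*h - 20*q^3 - 30*q^2 - 10*q)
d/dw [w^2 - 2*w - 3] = 2*w - 2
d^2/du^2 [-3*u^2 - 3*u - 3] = -6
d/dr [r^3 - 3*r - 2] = 3*r^2 - 3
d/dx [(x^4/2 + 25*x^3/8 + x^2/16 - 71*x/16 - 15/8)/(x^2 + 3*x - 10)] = (8*x^5 + 61*x^4 - 10*x^3 - 713*x^2 + 20*x + 400)/(8*(x^4 + 6*x^3 - 11*x^2 - 60*x + 100))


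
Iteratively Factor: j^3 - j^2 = (j - 1)*(j^2) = j*(j - 1)*(j)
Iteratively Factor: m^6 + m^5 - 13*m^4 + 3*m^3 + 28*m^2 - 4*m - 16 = (m - 2)*(m^5 + 3*m^4 - 7*m^3 - 11*m^2 + 6*m + 8) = (m - 2)*(m - 1)*(m^4 + 4*m^3 - 3*m^2 - 14*m - 8) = (m - 2)*(m - 1)*(m + 1)*(m^3 + 3*m^2 - 6*m - 8) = (m - 2)^2*(m - 1)*(m + 1)*(m^2 + 5*m + 4) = (m - 2)^2*(m - 1)*(m + 1)*(m + 4)*(m + 1)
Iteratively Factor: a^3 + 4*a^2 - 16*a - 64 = (a + 4)*(a^2 - 16) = (a - 4)*(a + 4)*(a + 4)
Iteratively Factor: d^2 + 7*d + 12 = (d + 4)*(d + 3)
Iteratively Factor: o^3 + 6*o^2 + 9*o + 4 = (o + 4)*(o^2 + 2*o + 1) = (o + 1)*(o + 4)*(o + 1)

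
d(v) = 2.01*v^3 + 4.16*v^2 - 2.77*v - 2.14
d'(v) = 6.03*v^2 + 8.32*v - 2.77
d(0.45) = -2.36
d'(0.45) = 2.20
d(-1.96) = 4.14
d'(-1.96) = 4.09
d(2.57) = 52.34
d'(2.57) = 58.44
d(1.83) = 19.04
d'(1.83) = 32.65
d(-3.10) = -13.46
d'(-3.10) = 29.39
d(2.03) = 26.19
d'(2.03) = 38.97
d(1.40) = 7.65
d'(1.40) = 20.70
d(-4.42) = -82.19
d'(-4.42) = 78.26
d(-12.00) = -2843.14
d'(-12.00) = 765.71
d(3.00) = 81.26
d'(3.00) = 76.46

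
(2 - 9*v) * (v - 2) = -9*v^2 + 20*v - 4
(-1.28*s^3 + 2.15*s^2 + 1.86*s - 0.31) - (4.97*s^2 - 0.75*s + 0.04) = -1.28*s^3 - 2.82*s^2 + 2.61*s - 0.35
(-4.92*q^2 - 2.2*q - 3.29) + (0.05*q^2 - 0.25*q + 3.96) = -4.87*q^2 - 2.45*q + 0.67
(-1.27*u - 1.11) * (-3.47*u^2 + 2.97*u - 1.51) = 4.4069*u^3 + 0.0798000000000001*u^2 - 1.379*u + 1.6761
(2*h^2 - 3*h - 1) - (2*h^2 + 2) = -3*h - 3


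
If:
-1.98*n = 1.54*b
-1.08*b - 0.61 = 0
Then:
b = -0.56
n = 0.44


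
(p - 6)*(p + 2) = p^2 - 4*p - 12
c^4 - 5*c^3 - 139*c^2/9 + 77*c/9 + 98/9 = (c - 7)*(c - 1)*(c + 2/3)*(c + 7/3)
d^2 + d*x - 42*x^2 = (d - 6*x)*(d + 7*x)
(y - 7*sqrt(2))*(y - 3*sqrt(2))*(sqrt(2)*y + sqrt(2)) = sqrt(2)*y^3 - 20*y^2 + sqrt(2)*y^2 - 20*y + 42*sqrt(2)*y + 42*sqrt(2)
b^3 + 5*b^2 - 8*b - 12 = (b - 2)*(b + 1)*(b + 6)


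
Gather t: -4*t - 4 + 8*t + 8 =4*t + 4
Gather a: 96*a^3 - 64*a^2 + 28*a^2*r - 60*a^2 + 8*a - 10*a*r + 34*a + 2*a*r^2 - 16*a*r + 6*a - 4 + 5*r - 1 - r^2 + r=96*a^3 + a^2*(28*r - 124) + a*(2*r^2 - 26*r + 48) - r^2 + 6*r - 5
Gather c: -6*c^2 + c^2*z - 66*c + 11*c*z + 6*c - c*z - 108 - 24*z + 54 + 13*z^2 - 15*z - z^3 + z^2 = c^2*(z - 6) + c*(10*z - 60) - z^3 + 14*z^2 - 39*z - 54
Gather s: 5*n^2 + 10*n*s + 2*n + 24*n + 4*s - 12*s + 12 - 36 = 5*n^2 + 26*n + s*(10*n - 8) - 24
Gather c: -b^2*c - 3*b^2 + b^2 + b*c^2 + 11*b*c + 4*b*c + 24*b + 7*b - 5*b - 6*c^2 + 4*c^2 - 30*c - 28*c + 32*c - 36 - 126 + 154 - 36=-2*b^2 + 26*b + c^2*(b - 2) + c*(-b^2 + 15*b - 26) - 44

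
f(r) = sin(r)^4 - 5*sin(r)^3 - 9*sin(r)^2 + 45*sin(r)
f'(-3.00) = -46.76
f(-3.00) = -6.52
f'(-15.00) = -37.42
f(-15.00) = -31.52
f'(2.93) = -39.69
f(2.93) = 9.01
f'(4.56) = -6.72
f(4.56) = -47.49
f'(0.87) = 15.65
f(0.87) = 27.25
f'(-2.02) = -20.03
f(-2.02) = -43.53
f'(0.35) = 34.97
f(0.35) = 14.18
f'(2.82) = -35.99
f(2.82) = 13.18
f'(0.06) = 43.79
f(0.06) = 2.66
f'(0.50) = 29.28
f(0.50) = 19.01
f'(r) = 4*sin(r)^3*cos(r) - 15*sin(r)^2*cos(r) - 18*sin(r)*cos(r) + 45*cos(r)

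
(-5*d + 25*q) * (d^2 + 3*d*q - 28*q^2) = -5*d^3 + 10*d^2*q + 215*d*q^2 - 700*q^3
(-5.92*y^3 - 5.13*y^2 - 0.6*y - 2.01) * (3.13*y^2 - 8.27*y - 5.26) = -18.5296*y^5 + 32.9015*y^4 + 71.6863*y^3 + 25.6545*y^2 + 19.7787*y + 10.5726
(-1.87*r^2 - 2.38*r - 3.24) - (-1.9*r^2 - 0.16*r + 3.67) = 0.0299999999999998*r^2 - 2.22*r - 6.91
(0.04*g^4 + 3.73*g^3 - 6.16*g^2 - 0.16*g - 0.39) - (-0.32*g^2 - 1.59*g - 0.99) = 0.04*g^4 + 3.73*g^3 - 5.84*g^2 + 1.43*g + 0.6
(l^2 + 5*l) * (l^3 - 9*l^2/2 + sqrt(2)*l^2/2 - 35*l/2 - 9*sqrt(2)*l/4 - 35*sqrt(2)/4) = l^5 + l^4/2 + sqrt(2)*l^4/2 - 40*l^3 + sqrt(2)*l^3/4 - 175*l^2/2 - 20*sqrt(2)*l^2 - 175*sqrt(2)*l/4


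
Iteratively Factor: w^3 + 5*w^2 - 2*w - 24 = (w + 4)*(w^2 + w - 6) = (w - 2)*(w + 4)*(w + 3)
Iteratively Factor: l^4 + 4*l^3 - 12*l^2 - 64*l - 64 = (l + 2)*(l^3 + 2*l^2 - 16*l - 32) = (l - 4)*(l + 2)*(l^2 + 6*l + 8) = (l - 4)*(l + 2)*(l + 4)*(l + 2)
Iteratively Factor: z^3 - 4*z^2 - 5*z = (z + 1)*(z^2 - 5*z) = z*(z + 1)*(z - 5)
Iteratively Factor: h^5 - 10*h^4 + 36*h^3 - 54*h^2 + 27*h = (h)*(h^4 - 10*h^3 + 36*h^2 - 54*h + 27) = h*(h - 3)*(h^3 - 7*h^2 + 15*h - 9) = h*(h - 3)^2*(h^2 - 4*h + 3) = h*(h - 3)^3*(h - 1)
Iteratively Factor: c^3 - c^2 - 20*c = (c + 4)*(c^2 - 5*c) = c*(c + 4)*(c - 5)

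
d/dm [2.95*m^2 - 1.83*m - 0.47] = 5.9*m - 1.83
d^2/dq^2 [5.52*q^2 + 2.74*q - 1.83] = 11.0400000000000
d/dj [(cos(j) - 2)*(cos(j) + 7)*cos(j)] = (-3*cos(j)^2 - 10*cos(j) + 14)*sin(j)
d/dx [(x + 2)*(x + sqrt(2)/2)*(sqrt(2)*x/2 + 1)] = 3*sqrt(2)*x^2/2 + 2*sqrt(2)*x + 3*x + sqrt(2)/2 + 3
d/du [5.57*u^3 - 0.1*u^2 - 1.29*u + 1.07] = 16.71*u^2 - 0.2*u - 1.29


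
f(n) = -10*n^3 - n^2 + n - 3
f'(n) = -30*n^2 - 2*n + 1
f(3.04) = -290.15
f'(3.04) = -282.33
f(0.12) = -2.91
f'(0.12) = 0.33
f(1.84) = -66.84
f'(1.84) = -104.25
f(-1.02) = 5.55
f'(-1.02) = -28.17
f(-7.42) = 4019.71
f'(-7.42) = -1635.85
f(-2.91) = 232.04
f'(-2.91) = -247.22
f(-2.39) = 125.42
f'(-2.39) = -165.58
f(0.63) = -5.27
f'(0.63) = -12.17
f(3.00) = -279.00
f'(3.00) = -275.00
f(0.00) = -3.00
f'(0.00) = 1.00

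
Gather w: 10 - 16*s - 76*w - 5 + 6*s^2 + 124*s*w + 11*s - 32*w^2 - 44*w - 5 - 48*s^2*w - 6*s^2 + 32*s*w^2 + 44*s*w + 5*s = w^2*(32*s - 32) + w*(-48*s^2 + 168*s - 120)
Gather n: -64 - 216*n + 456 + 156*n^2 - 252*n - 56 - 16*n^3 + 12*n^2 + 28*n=-16*n^3 + 168*n^2 - 440*n + 336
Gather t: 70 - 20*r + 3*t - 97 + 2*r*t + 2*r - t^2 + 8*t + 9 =-18*r - t^2 + t*(2*r + 11) - 18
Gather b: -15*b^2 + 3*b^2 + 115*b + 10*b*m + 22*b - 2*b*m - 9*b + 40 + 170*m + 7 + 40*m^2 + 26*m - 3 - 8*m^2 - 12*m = -12*b^2 + b*(8*m + 128) + 32*m^2 + 184*m + 44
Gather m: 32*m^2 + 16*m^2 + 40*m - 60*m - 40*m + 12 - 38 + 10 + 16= 48*m^2 - 60*m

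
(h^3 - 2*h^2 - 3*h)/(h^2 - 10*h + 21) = h*(h + 1)/(h - 7)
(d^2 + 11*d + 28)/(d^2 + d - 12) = (d + 7)/(d - 3)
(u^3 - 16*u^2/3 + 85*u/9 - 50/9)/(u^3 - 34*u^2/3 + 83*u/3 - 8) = (9*u^3 - 48*u^2 + 85*u - 50)/(3*(3*u^3 - 34*u^2 + 83*u - 24))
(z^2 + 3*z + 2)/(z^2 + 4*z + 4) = (z + 1)/(z + 2)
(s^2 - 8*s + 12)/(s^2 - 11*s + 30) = (s - 2)/(s - 5)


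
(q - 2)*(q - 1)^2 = q^3 - 4*q^2 + 5*q - 2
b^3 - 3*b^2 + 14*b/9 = b*(b - 7/3)*(b - 2/3)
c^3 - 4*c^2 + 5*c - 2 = (c - 2)*(c - 1)^2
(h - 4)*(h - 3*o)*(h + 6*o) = h^3 + 3*h^2*o - 4*h^2 - 18*h*o^2 - 12*h*o + 72*o^2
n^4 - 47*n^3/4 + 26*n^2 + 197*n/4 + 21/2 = (n - 7)*(n - 6)*(n + 1/4)*(n + 1)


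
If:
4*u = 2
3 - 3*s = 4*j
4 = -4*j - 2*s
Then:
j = -9/2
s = 7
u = 1/2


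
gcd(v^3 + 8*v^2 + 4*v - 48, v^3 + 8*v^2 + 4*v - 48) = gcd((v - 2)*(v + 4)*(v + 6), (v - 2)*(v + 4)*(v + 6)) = v^3 + 8*v^2 + 4*v - 48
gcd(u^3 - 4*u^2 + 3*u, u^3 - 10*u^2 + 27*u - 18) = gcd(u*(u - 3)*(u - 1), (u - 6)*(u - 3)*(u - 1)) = u^2 - 4*u + 3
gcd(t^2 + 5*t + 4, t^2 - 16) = t + 4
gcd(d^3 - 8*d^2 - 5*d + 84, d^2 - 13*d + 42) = d - 7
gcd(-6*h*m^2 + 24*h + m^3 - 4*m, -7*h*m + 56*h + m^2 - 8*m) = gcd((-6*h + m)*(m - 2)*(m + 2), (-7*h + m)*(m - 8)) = 1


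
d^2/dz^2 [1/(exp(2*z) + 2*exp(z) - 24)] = 2*(4*(exp(z) + 1)^2*exp(z) - (2*exp(z) + 1)*(exp(2*z) + 2*exp(z) - 24))*exp(z)/(exp(2*z) + 2*exp(z) - 24)^3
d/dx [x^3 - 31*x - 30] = 3*x^2 - 31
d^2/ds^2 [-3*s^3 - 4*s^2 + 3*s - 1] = -18*s - 8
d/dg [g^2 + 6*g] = 2*g + 6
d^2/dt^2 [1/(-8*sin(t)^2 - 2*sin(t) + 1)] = 2*(128*sin(t)^4 + 24*sin(t)^3 - 174*sin(t)^2 - 47*sin(t) - 12)/(8*sin(t)^2 + 2*sin(t) - 1)^3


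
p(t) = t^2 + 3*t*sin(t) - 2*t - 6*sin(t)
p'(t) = 3*t*cos(t) + 2*t + 3*sin(t) - 6*cos(t) - 2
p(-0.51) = 4.96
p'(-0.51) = -11.06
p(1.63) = -1.71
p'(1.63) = 4.32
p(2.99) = 3.41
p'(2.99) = 1.50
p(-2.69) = 18.76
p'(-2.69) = 3.97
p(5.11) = 7.29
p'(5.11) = 9.07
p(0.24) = -1.68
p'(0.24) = -5.94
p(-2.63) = 18.98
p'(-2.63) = 3.38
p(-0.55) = 5.40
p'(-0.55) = -11.19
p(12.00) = 103.90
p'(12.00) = 45.71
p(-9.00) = 112.60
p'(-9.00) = 8.83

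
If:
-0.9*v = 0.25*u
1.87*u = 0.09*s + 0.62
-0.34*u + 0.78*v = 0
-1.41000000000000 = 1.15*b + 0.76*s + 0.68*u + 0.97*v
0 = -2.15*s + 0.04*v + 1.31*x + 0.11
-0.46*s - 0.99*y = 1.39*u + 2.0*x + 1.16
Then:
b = 3.33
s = -6.89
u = 0.00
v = 0.00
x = -11.39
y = 25.04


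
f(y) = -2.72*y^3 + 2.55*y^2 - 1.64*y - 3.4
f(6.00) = -508.96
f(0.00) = -3.40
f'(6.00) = -264.80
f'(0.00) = -1.64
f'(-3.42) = -114.52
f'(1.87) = -20.64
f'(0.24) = -0.89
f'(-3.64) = -128.32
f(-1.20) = 6.94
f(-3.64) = 167.54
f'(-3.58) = -124.48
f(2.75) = -45.19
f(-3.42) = 140.84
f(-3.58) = 159.95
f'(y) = -8.16*y^2 + 5.1*y - 1.64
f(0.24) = -3.68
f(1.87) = -15.34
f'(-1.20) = -19.51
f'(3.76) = -97.83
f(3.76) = -118.10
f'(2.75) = -49.32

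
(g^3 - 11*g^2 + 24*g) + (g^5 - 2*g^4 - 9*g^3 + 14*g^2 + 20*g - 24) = g^5 - 2*g^4 - 8*g^3 + 3*g^2 + 44*g - 24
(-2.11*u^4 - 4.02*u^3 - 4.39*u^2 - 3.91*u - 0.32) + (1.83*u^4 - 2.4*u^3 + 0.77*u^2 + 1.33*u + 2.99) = -0.28*u^4 - 6.42*u^3 - 3.62*u^2 - 2.58*u + 2.67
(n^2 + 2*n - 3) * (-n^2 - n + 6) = -n^4 - 3*n^3 + 7*n^2 + 15*n - 18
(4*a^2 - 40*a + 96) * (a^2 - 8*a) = 4*a^4 - 72*a^3 + 416*a^2 - 768*a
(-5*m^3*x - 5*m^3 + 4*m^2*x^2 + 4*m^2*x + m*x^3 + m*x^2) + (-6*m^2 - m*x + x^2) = -5*m^3*x - 5*m^3 + 4*m^2*x^2 + 4*m^2*x - 6*m^2 + m*x^3 + m*x^2 - m*x + x^2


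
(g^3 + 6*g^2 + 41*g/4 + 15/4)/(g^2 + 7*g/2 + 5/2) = (2*g^2 + 7*g + 3)/(2*(g + 1))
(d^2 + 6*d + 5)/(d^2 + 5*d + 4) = (d + 5)/(d + 4)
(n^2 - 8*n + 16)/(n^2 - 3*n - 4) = (n - 4)/(n + 1)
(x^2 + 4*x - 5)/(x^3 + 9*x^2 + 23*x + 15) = (x - 1)/(x^2 + 4*x + 3)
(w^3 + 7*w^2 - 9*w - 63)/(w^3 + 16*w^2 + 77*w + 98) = (w^2 - 9)/(w^2 + 9*w + 14)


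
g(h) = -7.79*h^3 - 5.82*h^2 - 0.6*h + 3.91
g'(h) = -23.37*h^2 - 11.64*h - 0.6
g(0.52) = 0.93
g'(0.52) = -12.97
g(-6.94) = 2331.61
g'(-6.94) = -1045.40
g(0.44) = 1.86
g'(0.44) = -10.25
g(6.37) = -2249.59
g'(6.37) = -1023.03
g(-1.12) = 8.23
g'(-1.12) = -16.88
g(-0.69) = 4.11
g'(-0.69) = -3.69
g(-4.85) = 758.63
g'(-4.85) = -493.87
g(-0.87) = 5.16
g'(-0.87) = -8.16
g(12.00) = -14302.49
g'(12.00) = -3505.56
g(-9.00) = 5216.80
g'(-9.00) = -1788.81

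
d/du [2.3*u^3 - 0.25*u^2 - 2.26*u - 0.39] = 6.9*u^2 - 0.5*u - 2.26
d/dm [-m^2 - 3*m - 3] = -2*m - 3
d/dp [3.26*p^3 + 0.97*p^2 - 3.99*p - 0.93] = 9.78*p^2 + 1.94*p - 3.99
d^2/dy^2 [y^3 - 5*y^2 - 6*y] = 6*y - 10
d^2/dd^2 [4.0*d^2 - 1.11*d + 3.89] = 8.00000000000000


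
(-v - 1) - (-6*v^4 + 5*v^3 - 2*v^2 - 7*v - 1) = 6*v^4 - 5*v^3 + 2*v^2 + 6*v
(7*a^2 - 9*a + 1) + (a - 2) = 7*a^2 - 8*a - 1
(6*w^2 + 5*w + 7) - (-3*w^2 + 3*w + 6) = 9*w^2 + 2*w + 1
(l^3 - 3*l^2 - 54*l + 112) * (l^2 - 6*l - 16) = l^5 - 9*l^4 - 52*l^3 + 484*l^2 + 192*l - 1792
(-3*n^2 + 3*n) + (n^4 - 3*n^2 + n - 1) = n^4 - 6*n^2 + 4*n - 1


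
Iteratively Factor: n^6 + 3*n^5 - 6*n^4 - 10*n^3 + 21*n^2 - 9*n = (n + 3)*(n^5 - 6*n^3 + 8*n^2 - 3*n) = (n + 3)^2*(n^4 - 3*n^3 + 3*n^2 - n) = (n - 1)*(n + 3)^2*(n^3 - 2*n^2 + n) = (n - 1)^2*(n + 3)^2*(n^2 - n) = (n - 1)^3*(n + 3)^2*(n)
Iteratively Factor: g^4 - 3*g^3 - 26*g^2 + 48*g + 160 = (g + 4)*(g^3 - 7*g^2 + 2*g + 40) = (g - 4)*(g + 4)*(g^2 - 3*g - 10) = (g - 4)*(g + 2)*(g + 4)*(g - 5)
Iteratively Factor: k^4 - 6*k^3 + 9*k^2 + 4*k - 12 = (k - 2)*(k^3 - 4*k^2 + k + 6) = (k - 2)^2*(k^2 - 2*k - 3) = (k - 3)*(k - 2)^2*(k + 1)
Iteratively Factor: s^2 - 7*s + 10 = (s - 5)*(s - 2)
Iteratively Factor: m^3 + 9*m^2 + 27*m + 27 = (m + 3)*(m^2 + 6*m + 9) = (m + 3)^2*(m + 3)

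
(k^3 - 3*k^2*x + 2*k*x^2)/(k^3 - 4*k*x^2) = (k - x)/(k + 2*x)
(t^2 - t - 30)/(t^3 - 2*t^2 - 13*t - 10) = (-t^2 + t + 30)/(-t^3 + 2*t^2 + 13*t + 10)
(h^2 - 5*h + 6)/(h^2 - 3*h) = (h - 2)/h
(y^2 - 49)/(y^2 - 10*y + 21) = (y + 7)/(y - 3)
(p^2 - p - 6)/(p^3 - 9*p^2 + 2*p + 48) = 1/(p - 8)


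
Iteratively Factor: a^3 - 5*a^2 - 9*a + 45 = (a - 3)*(a^2 - 2*a - 15) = (a - 5)*(a - 3)*(a + 3)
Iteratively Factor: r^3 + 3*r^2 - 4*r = (r + 4)*(r^2 - r) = r*(r + 4)*(r - 1)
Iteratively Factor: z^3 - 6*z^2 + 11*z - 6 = (z - 1)*(z^2 - 5*z + 6) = (z - 3)*(z - 1)*(z - 2)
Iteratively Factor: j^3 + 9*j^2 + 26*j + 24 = (j + 4)*(j^2 + 5*j + 6) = (j + 3)*(j + 4)*(j + 2)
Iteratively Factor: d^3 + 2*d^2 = (d)*(d^2 + 2*d) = d^2*(d + 2)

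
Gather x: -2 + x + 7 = x + 5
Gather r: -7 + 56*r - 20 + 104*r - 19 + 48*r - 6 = 208*r - 52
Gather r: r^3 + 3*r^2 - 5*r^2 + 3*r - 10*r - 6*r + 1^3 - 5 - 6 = r^3 - 2*r^2 - 13*r - 10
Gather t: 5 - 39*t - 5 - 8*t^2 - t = -8*t^2 - 40*t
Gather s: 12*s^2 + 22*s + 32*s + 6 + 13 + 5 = 12*s^2 + 54*s + 24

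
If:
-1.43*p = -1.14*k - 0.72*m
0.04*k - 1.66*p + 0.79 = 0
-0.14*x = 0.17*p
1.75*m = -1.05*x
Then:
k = 0.39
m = 0.35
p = 0.49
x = -0.59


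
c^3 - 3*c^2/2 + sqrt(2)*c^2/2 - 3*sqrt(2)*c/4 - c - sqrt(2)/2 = (c - 2)*(c + 1/2)*(c + sqrt(2)/2)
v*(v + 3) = v^2 + 3*v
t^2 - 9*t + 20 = (t - 5)*(t - 4)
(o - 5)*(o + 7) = o^2 + 2*o - 35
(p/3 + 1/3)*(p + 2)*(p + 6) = p^3/3 + 3*p^2 + 20*p/3 + 4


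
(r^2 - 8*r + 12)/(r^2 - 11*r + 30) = (r - 2)/(r - 5)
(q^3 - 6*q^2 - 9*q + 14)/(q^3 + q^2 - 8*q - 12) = (q^2 - 8*q + 7)/(q^2 - q - 6)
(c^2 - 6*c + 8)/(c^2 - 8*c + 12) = (c - 4)/(c - 6)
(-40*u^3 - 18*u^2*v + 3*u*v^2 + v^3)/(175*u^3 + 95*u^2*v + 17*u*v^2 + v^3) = (-8*u^2 - 2*u*v + v^2)/(35*u^2 + 12*u*v + v^2)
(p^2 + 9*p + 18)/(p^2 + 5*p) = (p^2 + 9*p + 18)/(p*(p + 5))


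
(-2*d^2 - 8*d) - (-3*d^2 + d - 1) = d^2 - 9*d + 1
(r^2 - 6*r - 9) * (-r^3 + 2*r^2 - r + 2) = -r^5 + 8*r^4 - 4*r^3 - 10*r^2 - 3*r - 18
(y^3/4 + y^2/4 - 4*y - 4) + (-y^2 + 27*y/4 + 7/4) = y^3/4 - 3*y^2/4 + 11*y/4 - 9/4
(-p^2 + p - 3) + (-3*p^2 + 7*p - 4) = -4*p^2 + 8*p - 7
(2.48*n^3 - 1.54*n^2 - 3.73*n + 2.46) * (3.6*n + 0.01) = 8.928*n^4 - 5.5192*n^3 - 13.4434*n^2 + 8.8187*n + 0.0246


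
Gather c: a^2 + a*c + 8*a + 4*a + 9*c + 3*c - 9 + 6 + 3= a^2 + 12*a + c*(a + 12)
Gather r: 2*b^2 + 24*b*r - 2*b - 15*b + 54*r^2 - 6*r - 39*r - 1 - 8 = 2*b^2 - 17*b + 54*r^2 + r*(24*b - 45) - 9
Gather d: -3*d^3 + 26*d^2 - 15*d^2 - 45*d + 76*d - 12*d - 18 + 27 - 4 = -3*d^3 + 11*d^2 + 19*d + 5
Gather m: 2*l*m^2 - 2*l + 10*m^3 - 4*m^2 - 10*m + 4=-2*l + 10*m^3 + m^2*(2*l - 4) - 10*m + 4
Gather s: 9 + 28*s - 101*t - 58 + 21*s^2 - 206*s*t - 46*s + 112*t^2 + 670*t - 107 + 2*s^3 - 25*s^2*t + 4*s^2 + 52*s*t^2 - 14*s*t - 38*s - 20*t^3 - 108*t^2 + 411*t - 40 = 2*s^3 + s^2*(25 - 25*t) + s*(52*t^2 - 220*t - 56) - 20*t^3 + 4*t^2 + 980*t - 196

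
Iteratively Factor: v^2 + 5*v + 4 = (v + 4)*(v + 1)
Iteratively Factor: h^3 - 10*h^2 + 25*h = (h)*(h^2 - 10*h + 25) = h*(h - 5)*(h - 5)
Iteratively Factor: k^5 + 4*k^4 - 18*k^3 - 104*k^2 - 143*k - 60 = (k - 5)*(k^4 + 9*k^3 + 27*k^2 + 31*k + 12) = (k - 5)*(k + 4)*(k^3 + 5*k^2 + 7*k + 3) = (k - 5)*(k + 1)*(k + 4)*(k^2 + 4*k + 3) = (k - 5)*(k + 1)^2*(k + 4)*(k + 3)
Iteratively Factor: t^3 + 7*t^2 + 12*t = (t + 4)*(t^2 + 3*t) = (t + 3)*(t + 4)*(t)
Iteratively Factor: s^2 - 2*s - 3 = (s - 3)*(s + 1)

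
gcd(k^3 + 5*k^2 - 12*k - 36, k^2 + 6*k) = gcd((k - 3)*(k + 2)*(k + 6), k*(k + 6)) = k + 6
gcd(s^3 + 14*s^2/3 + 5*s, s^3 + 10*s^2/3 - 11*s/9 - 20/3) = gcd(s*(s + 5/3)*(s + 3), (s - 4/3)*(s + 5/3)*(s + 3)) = s^2 + 14*s/3 + 5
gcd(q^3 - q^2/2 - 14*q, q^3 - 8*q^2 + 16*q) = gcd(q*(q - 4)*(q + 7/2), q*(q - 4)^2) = q^2 - 4*q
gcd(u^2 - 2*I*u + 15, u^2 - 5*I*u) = u - 5*I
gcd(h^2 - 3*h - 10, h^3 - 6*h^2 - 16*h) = h + 2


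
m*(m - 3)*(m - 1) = m^3 - 4*m^2 + 3*m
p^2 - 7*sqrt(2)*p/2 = p*(p - 7*sqrt(2)/2)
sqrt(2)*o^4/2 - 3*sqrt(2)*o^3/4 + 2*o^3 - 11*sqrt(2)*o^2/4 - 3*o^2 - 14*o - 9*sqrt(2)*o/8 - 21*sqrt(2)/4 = (o - 7/2)*(o + sqrt(2)/2)*(o + 3*sqrt(2)/2)*(sqrt(2)*o/2 + sqrt(2))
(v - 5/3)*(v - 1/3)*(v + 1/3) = v^3 - 5*v^2/3 - v/9 + 5/27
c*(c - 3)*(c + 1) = c^3 - 2*c^2 - 3*c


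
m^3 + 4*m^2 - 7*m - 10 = (m - 2)*(m + 1)*(m + 5)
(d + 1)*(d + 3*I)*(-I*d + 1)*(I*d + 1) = d^4 + d^3 + 3*I*d^3 + d^2 + 3*I*d^2 + d + 3*I*d + 3*I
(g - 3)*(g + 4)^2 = g^3 + 5*g^2 - 8*g - 48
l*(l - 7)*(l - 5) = l^3 - 12*l^2 + 35*l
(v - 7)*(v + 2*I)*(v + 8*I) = v^3 - 7*v^2 + 10*I*v^2 - 16*v - 70*I*v + 112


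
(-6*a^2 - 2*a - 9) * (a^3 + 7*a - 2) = -6*a^5 - 2*a^4 - 51*a^3 - 2*a^2 - 59*a + 18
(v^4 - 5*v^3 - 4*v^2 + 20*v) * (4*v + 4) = 4*v^5 - 16*v^4 - 36*v^3 + 64*v^2 + 80*v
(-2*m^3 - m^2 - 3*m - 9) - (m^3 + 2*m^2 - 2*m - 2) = -3*m^3 - 3*m^2 - m - 7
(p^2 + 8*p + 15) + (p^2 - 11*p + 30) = 2*p^2 - 3*p + 45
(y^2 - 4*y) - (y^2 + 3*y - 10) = 10 - 7*y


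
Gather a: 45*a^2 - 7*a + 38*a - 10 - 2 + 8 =45*a^2 + 31*a - 4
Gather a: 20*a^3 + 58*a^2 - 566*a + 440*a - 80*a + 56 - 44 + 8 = 20*a^3 + 58*a^2 - 206*a + 20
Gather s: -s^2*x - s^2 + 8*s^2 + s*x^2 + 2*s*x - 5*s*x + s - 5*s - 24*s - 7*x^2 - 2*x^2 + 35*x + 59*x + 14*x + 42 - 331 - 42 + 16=s^2*(7 - x) + s*(x^2 - 3*x - 28) - 9*x^2 + 108*x - 315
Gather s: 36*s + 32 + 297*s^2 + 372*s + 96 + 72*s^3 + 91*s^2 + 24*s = 72*s^3 + 388*s^2 + 432*s + 128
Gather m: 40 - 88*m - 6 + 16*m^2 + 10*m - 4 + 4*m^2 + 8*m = 20*m^2 - 70*m + 30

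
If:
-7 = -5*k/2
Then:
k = 14/5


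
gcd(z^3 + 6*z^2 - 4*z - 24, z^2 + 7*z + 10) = z + 2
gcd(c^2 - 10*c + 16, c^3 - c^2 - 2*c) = c - 2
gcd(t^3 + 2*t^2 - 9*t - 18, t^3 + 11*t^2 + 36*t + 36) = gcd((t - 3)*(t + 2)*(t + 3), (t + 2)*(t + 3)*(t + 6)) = t^2 + 5*t + 6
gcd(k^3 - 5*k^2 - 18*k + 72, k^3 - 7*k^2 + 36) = k^2 - 9*k + 18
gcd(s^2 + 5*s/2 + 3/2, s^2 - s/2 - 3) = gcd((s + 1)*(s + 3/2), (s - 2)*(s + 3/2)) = s + 3/2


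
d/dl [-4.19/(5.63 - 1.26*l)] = -5.2794/(1.26*l - 5.63)^2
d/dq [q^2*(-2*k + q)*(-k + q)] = q*(4*k^2 - 9*k*q + 4*q^2)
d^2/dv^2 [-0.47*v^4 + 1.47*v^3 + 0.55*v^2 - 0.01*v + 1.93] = -5.64*v^2 + 8.82*v + 1.1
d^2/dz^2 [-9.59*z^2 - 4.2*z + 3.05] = -19.1800000000000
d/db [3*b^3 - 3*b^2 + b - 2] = 9*b^2 - 6*b + 1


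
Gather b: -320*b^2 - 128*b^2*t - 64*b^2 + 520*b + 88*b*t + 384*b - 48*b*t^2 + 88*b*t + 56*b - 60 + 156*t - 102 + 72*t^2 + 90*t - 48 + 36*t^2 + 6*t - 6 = b^2*(-128*t - 384) + b*(-48*t^2 + 176*t + 960) + 108*t^2 + 252*t - 216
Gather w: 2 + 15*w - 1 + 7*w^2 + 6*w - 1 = 7*w^2 + 21*w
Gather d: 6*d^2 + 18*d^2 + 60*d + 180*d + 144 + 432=24*d^2 + 240*d + 576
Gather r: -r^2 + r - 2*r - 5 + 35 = -r^2 - r + 30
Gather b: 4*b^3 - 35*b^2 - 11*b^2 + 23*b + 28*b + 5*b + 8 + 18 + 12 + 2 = 4*b^3 - 46*b^2 + 56*b + 40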